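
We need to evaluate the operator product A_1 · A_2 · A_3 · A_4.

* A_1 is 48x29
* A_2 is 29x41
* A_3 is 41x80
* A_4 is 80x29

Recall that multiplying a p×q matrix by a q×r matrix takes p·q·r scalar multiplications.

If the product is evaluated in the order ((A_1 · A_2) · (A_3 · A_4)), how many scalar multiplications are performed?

(A_1 · A_2): 48×29 by 29×41 → 48×41, cost 48·29·41 = 57072
(A_3 · A_4): 41×80 by 80×29 → 41×29, cost 41·80·29 = 95120
((A_1 · A_2) · (A_3 · A_4)): 48×41 by 41×29 → 48×29, cost 48·41·29 = 57072; cumulative 209264
Total: 209264 scalar multiplications.

209264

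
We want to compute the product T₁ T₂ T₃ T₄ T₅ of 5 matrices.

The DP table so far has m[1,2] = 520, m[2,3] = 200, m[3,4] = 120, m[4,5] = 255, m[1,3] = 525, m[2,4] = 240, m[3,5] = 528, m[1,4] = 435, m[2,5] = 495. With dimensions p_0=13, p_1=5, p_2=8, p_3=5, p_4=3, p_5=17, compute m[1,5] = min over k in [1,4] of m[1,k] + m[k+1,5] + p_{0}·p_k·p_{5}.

m[1,5] = min over k∈[1,4] of m[1,k]+m[k+1,5]+p_{0}·p_k·p_{5}.
k=1: 0 + 495 + 13·5·17 = 1600; k=2: 520 + 528 + 13·8·17 = 2816; k=3: 525 + 255 + 13·5·17 = 1885; k=4: 435 + 0 + 13·3·17 = 1098.
Minimum: 1098 at k=4.

1098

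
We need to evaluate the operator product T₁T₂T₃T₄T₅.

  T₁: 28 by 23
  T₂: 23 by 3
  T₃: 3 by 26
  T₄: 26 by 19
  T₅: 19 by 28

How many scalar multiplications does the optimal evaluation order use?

7362

Adjacent pairs: T₁T₂ = 28·23·3 = 1932; T₂T₃ = 23·3·26 = 1794; T₃T₄ = 3·26·19 = 1482; T₄T₅ = 26·19·28 = 13832.
Length 3: T₁..T₃: k=1: 0+1794+28·23·26=18538; k=2: 1932+0+28·3·26=4116 → min 4116 | T₂..T₄: k=2: 0+1482+23·3·19=2793; k=3: 1794+0+23·26·19=13156 → min 2793 | T₃..T₅: k=3: 0+13832+3·26·28=16016; k=4: 1482+0+3·19·28=3078 → min 3078.
Length 4: T₁..T₄: k=1: 0+2793+28·23·19=15029; k=2: 1932+1482+28·3·19=5010; k=3: 4116+0+28·26·19=17948 → min 5010 | T₂..T₅: k=2: 0+3078+23·3·28=5010; k=3: 1794+13832+23·26·28=32370; k=4: 2793+0+23·19·28=15029 → min 5010.
Length 5: T₁..T₅: k=1: 0+5010+28·23·28=23042; k=2: 1932+3078+28·3·28=7362; k=3: 4116+13832+28·26·28=38332; k=4: 5010+0+28·19·28=19906 → min 7362.
Optimal order: ((T₁T₂)((T₃T₄)T₅)) with cost 7362.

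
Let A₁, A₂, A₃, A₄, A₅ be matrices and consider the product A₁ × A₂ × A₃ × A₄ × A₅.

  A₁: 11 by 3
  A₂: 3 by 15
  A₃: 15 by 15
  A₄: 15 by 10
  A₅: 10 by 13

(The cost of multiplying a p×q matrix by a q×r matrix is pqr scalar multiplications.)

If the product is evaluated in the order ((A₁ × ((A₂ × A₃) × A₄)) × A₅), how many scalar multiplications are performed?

2885

(A₂ × A₃): 3×15 by 15×15 → 3×15, cost 3·15·15 = 675
((A₂ × A₃) × A₄): 3×15 by 15×10 → 3×10, cost 3·15·10 = 450; cumulative 1125
(A₁ × ((A₂ × A₃) × A₄)): 11×3 by 3×10 → 11×10, cost 11·3·10 = 330; cumulative 1455
((A₁ × ((A₂ × A₃) × A₄)) × A₅): 11×10 by 10×13 → 11×13, cost 11·10·13 = 1430; cumulative 2885
Total: 2885 scalar multiplications.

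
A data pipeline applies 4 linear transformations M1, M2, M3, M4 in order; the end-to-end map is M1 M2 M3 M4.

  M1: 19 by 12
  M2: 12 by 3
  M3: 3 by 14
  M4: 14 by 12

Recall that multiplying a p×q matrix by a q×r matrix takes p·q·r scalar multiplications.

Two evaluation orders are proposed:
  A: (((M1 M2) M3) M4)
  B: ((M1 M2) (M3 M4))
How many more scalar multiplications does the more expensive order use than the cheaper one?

Order A = (((M1 M2) M3) M4): (M1 M2): 19×12 by 12×3 → 19×3, cost 19·12·3 = 684; ((M1 M2) M3): 19×3 by 3×14 → 19×14, cost 19·3·14 = 798; cumulative 1482; (((M1 M2) M3) M4): 19×14 by 14×12 → 19×12, cost 19·14·12 = 3192; cumulative 4674. Total 4674.
Order B = ((M1 M2) (M3 M4)): (M1 M2): 19×12 by 12×3 → 19×3, cost 19·12·3 = 684; (M3 M4): 3×14 by 14×12 → 3×12, cost 3·14·12 = 504; ((M1 M2) (M3 M4)): 19×3 by 3×12 → 19×12, cost 19·3·12 = 684; cumulative 1872. Total 1872.
Difference: |4674 − 1872| = 2802.

2802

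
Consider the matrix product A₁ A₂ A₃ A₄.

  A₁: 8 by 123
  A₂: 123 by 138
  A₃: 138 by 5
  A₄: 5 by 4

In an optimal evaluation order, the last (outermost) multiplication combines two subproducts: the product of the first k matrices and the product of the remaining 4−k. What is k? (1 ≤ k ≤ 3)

1

Adjacent pairs: A₁A₂ = 8·123·138 = 135792; A₂A₃ = 123·138·5 = 84870; A₃A₄ = 138·5·4 = 2760.
Length 3: A₁..A₃: k=1: 0+84870+8·123·5=89790; k=2: 135792+0+8·138·5=141312 → min 89790 | A₂..A₄: k=2: 0+2760+123·138·4=70656; k=3: 84870+0+123·5·4=87330 → min 70656.
Top-level splits: k=1: (A₁..A₁)·(A₂..A₄) → 0+70656+8·123·4 = 74592; k=2: (A₁..A₂)·(A₃..A₄) → 135792+2760+8·138·4 = 142968; k=3: (A₁..A₃)·(A₄..A₄) → 89790+0+8·5·4 = 89950.
Best split is after A₁, i.e. k = 1.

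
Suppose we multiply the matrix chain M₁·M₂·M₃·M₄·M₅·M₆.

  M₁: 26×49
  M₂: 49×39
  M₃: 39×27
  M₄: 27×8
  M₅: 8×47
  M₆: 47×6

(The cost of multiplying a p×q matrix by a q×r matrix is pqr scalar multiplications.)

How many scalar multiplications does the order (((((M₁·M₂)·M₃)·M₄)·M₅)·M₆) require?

99788

(M₁·M₂): 26×49 by 49×39 → 26×39, cost 26·49·39 = 49686
((M₁·M₂)·M₃): 26×39 by 39×27 → 26×27, cost 26·39·27 = 27378; cumulative 77064
(((M₁·M₂)·M₃)·M₄): 26×27 by 27×8 → 26×8, cost 26·27·8 = 5616; cumulative 82680
((((M₁·M₂)·M₃)·M₄)·M₅): 26×8 by 8×47 → 26×47, cost 26·8·47 = 9776; cumulative 92456
(((((M₁·M₂)·M₃)·M₄)·M₅)·M₆): 26×47 by 47×6 → 26×6, cost 26·47·6 = 7332; cumulative 99788
Total: 99788 scalar multiplications.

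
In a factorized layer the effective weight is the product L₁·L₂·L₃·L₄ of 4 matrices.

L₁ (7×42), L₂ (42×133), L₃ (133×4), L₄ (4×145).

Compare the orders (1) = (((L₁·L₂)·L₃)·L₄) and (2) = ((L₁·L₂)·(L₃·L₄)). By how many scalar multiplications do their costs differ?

204351

Order (1) = (((L₁·L₂)·L₃)·L₄): (L₁·L₂): 7×42 by 42×133 → 7×133, cost 7·42·133 = 39102; ((L₁·L₂)·L₃): 7×133 by 133×4 → 7×4, cost 7·133·4 = 3724; cumulative 42826; (((L₁·L₂)·L₃)·L₄): 7×4 by 4×145 → 7×145, cost 7·4·145 = 4060; cumulative 46886. Total 46886.
Order (2) = ((L₁·L₂)·(L₃·L₄)): (L₁·L₂): 7×42 by 42×133 → 7×133, cost 7·42·133 = 39102; (L₃·L₄): 133×4 by 4×145 → 133×145, cost 133·4·145 = 77140; ((L₁·L₂)·(L₃·L₄)): 7×133 by 133×145 → 7×145, cost 7·133·145 = 134995; cumulative 251237. Total 251237.
Difference: |46886 − 251237| = 204351.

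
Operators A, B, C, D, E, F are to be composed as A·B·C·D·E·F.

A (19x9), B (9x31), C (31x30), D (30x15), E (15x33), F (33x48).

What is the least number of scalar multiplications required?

39339

Adjacent pairs: AB = 19·9·31 = 5301; BC = 9·31·30 = 8370; CD = 31·30·15 = 13950; DE = 30·15·33 = 14850; EF = 15·33·48 = 23760.
Length 3: A..C: k=1: 0+8370+19·9·30=13500; k=2: 5301+0+19·31·30=22971 → min 13500 | B..D: k=2: 0+13950+9·31·15=18135; k=3: 8370+0+9·30·15=12420 → min 12420 | C..E: k=3: 0+14850+31·30·33=45540; k=4: 13950+0+31·15·33=29295 → min 29295 | D..F: k=4: 0+23760+30·15·48=45360; k=5: 14850+0+30·33·48=62370 → min 45360.
Length 4: A..D: k=1: 0+12420+19·9·15=14985; k=2: 5301+13950+19·31·15=28086; k=3: 13500+0+19·30·15=22050 → min 14985 | B..E: k=2: 0+29295+9·31·33=38502; k=3: 8370+14850+9·30·33=32130; k=4: 12420+0+9·15·33=16875 → min 16875 | C..F: k=3: 0+45360+31·30·48=90000; k=4: 13950+23760+31·15·48=60030; k=5: 29295+0+31·33·48=78399 → min 60030.
Length 5: A..E: k=1: 0+16875+19·9·33=22518; k=2: 5301+29295+19·31·33=54033; k=3: 13500+14850+19·30·33=47160; k=4: 14985+0+19·15·33=24390 → min 22518 | B..F: k=2: 0+60030+9·31·48=73422; k=3: 8370+45360+9·30·48=66690; k=4: 12420+23760+9·15·48=42660; k=5: 16875+0+9·33·48=31131 → min 31131.
Length 6: A..F: k=1: 0+31131+19·9·48=39339; k=2: 5301+60030+19·31·48=93603; k=3: 13500+45360+19·30·48=86220; k=4: 14985+23760+19·15·48=52425; k=5: 22518+0+19·33·48=52614 → min 39339.
Optimal order: (A·((((B·C)·D)·E)·F)) with cost 39339.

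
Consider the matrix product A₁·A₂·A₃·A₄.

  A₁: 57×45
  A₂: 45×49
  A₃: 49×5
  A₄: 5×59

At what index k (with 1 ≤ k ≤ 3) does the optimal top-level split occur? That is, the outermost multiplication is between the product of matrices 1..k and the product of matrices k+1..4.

3

Adjacent pairs: A₁A₂ = 57·45·49 = 125685; A₂A₃ = 45·49·5 = 11025; A₃A₄ = 49·5·59 = 14455.
Length 3: A₁..A₃: k=1: 0+11025+57·45·5=23850; k=2: 125685+0+57·49·5=139650 → min 23850 | A₂..A₄: k=2: 0+14455+45·49·59=144550; k=3: 11025+0+45·5·59=24300 → min 24300.
Top-level splits: k=1: (A₁..A₁)·(A₂..A₄) → 0+24300+57·45·59 = 175635; k=2: (A₁..A₂)·(A₃..A₄) → 125685+14455+57·49·59 = 304927; k=3: (A₁..A₃)·(A₄..A₄) → 23850+0+57·5·59 = 40665.
Best split is after A₃, i.e. k = 3.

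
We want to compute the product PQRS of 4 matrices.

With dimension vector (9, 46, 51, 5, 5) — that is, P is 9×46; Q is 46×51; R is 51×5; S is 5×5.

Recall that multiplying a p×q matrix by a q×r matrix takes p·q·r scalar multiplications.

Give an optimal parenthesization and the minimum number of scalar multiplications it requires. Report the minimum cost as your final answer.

14025

Adjacent pairs: PQ = 9·46·51 = 21114; QR = 46·51·5 = 11730; RS = 51·5·5 = 1275.
Length 3: P..R: k=1: 0+11730+9·46·5=13800; k=2: 21114+0+9·51·5=23409 → min 13800 | Q..S: k=2: 0+1275+46·51·5=13005; k=3: 11730+0+46·5·5=12880 → min 12880.
Length 4: P..S: k=1: 0+12880+9·46·5=14950; k=2: 21114+1275+9·51·5=24684; k=3: 13800+0+9·5·5=14025 → min 14025.
Optimal parenthesization: ((P(QR))S) with cost 14025.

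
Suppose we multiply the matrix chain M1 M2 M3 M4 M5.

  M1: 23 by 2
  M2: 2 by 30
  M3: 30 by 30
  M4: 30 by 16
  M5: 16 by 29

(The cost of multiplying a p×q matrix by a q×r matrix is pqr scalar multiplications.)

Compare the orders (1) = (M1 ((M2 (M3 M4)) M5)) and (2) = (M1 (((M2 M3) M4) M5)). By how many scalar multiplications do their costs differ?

Order (1) = (M1 ((M2 (M3 M4)) M5)): (M3 M4): 30×30 by 30×16 → 30×16, cost 30·30·16 = 14400; (M2 (M3 M4)): 2×30 by 30×16 → 2×16, cost 2·30·16 = 960; cumulative 15360; ((M2 (M3 M4)) M5): 2×16 by 16×29 → 2×29, cost 2·16·29 = 928; cumulative 16288; (M1 ((M2 (M3 M4)) M5)): 23×2 by 2×29 → 23×29, cost 23·2·29 = 1334; cumulative 17622. Total 17622.
Order (2) = (M1 (((M2 M3) M4) M5)): (M2 M3): 2×30 by 30×30 → 2×30, cost 2·30·30 = 1800; ((M2 M3) M4): 2×30 by 30×16 → 2×16, cost 2·30·16 = 960; cumulative 2760; (((M2 M3) M4) M5): 2×16 by 16×29 → 2×29, cost 2·16·29 = 928; cumulative 3688; (M1 (((M2 M3) M4) M5)): 23×2 by 2×29 → 23×29, cost 23·2·29 = 1334; cumulative 5022. Total 5022.
Difference: |17622 − 5022| = 12600.

12600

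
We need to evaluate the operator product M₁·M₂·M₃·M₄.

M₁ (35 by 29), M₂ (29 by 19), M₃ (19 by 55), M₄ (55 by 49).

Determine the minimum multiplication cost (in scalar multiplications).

103075

Adjacent pairs: M₁M₂ = 35·29·19 = 19285; M₂M₃ = 29·19·55 = 30305; M₃M₄ = 19·55·49 = 51205.
Length 3: M₁..M₃: k=1: 0+30305+35·29·55=86130; k=2: 19285+0+35·19·55=55860 → min 55860 | M₂..M₄: k=2: 0+51205+29·19·49=78204; k=3: 30305+0+29·55·49=108460 → min 78204.
Length 4: M₁..M₄: k=1: 0+78204+35·29·49=127939; k=2: 19285+51205+35·19·49=103075; k=3: 55860+0+35·55·49=150185 → min 103075.
Optimal order: ((M₁·M₂)·(M₃·M₄)) with cost 103075.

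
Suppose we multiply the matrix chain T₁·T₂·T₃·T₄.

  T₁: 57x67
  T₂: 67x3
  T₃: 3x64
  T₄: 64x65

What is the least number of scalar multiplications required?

Adjacent pairs: T₁T₂ = 57·67·3 = 11457; T₂T₃ = 67·3·64 = 12864; T₃T₄ = 3·64·65 = 12480.
Length 3: T₁..T₃: k=1: 0+12864+57·67·64=257280; k=2: 11457+0+57·3·64=22401 → min 22401 | T₂..T₄: k=2: 0+12480+67·3·65=25545; k=3: 12864+0+67·64·65=291584 → min 25545.
Length 4: T₁..T₄: k=1: 0+25545+57·67·65=273780; k=2: 11457+12480+57·3·65=35052; k=3: 22401+0+57·64·65=259521 → min 35052.
Optimal order: ((T₁·T₂)·(T₃·T₄)) with cost 35052.

35052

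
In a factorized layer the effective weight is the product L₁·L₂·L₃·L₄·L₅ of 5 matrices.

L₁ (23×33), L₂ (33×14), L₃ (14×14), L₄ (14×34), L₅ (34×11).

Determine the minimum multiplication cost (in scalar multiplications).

Adjacent pairs: L₁L₂ = 23·33·14 = 10626; L₂L₃ = 33·14·14 = 6468; L₃L₄ = 14·14·34 = 6664; L₄L₅ = 14·34·11 = 5236.
Length 3: L₁..L₃: k=1: 0+6468+23·33·14=17094; k=2: 10626+0+23·14·14=15134 → min 15134 | L₂..L₄: k=2: 0+6664+33·14·34=22372; k=3: 6468+0+33·14·34=22176 → min 22176 | L₃..L₅: k=3: 0+5236+14·14·11=7392; k=4: 6664+0+14·34·11=11900 → min 7392.
Length 4: L₁..L₄: k=1: 0+22176+23·33·34=47982; k=2: 10626+6664+23·14·34=28238; k=3: 15134+0+23·14·34=26082 → min 26082 | L₂..L₅: k=2: 0+7392+33·14·11=12474; k=3: 6468+5236+33·14·11=16786; k=4: 22176+0+33·34·11=34518 → min 12474.
Length 5: L₁..L₅: k=1: 0+12474+23·33·11=20823; k=2: 10626+7392+23·14·11=21560; k=3: 15134+5236+23·14·11=23912; k=4: 26082+0+23·34·11=34684 → min 20823.
Optimal order: (L₁·(L₂·(L₃·(L₄·L₅)))) with cost 20823.

20823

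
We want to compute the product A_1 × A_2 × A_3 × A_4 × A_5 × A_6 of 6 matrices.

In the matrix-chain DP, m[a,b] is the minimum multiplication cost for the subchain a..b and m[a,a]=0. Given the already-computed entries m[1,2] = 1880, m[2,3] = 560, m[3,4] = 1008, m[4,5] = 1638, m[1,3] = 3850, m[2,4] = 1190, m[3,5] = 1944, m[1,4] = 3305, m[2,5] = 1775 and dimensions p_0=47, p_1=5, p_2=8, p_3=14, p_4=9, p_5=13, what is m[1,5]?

4830

m[1,5] = min over k∈[1,4] of m[1,k]+m[k+1,5]+p_{0}·p_k·p_{5}.
k=1: 0 + 1775 + 47·5·13 = 4830; k=2: 1880 + 1944 + 47·8·13 = 8712; k=3: 3850 + 1638 + 47·14·13 = 14042; k=4: 3305 + 0 + 47·9·13 = 8804.
Minimum: 4830 at k=1.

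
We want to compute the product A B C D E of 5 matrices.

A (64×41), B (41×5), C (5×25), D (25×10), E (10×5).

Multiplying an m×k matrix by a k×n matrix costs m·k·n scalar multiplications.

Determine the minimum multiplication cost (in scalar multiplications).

Adjacent pairs: AB = 64·41·5 = 13120; BC = 41·5·25 = 5125; CD = 5·25·10 = 1250; DE = 25·10·5 = 1250.
Length 3: A..C: k=1: 0+5125+64·41·25=70725; k=2: 13120+0+64·5·25=21120 → min 21120 | B..D: k=2: 0+1250+41·5·10=3300; k=3: 5125+0+41·25·10=15375 → min 3300 | C..E: k=3: 0+1250+5·25·5=1875; k=4: 1250+0+5·10·5=1500 → min 1500.
Length 4: A..D: k=1: 0+3300+64·41·10=29540; k=2: 13120+1250+64·5·10=17570; k=3: 21120+0+64·25·10=37120 → min 17570 | B..E: k=2: 0+1500+41·5·5=2525; k=3: 5125+1250+41·25·5=11500; k=4: 3300+0+41·10·5=5350 → min 2525.
Length 5: A..E: k=1: 0+2525+64·41·5=15645; k=2: 13120+1500+64·5·5=16220; k=3: 21120+1250+64·25·5=30370; k=4: 17570+0+64·10·5=20770 → min 15645.
Optimal order: (A (B ((C D) E))) with cost 15645.

15645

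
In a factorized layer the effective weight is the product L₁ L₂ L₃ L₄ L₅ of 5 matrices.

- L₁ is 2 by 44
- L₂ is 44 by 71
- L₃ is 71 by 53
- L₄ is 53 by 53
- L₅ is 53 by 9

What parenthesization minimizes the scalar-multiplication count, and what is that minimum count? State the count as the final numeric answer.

Adjacent pairs: L₁L₂ = 2·44·71 = 6248; L₂L₃ = 44·71·53 = 165572; L₃L₄ = 71·53·53 = 199439; L₄L₅ = 53·53·9 = 25281.
Length 3: L₁..L₃: k=1: 0+165572+2·44·53=170236; k=2: 6248+0+2·71·53=13774 → min 13774 | L₂..L₄: k=2: 0+199439+44·71·53=365011; k=3: 165572+0+44·53·53=289168 → min 289168 | L₃..L₅: k=3: 0+25281+71·53·9=59148; k=4: 199439+0+71·53·9=233306 → min 59148.
Length 4: L₁..L₄: k=1: 0+289168+2·44·53=293832; k=2: 6248+199439+2·71·53=213213; k=3: 13774+0+2·53·53=19392 → min 19392 | L₂..L₅: k=2: 0+59148+44·71·9=87264; k=3: 165572+25281+44·53·9=211841; k=4: 289168+0+44·53·9=310156 → min 87264.
Length 5: L₁..L₅: k=1: 0+87264+2·44·9=88056; k=2: 6248+59148+2·71·9=66674; k=3: 13774+25281+2·53·9=40009; k=4: 19392+0+2·53·9=20346 → min 20346.
Optimal parenthesization: ((((L₁ L₂) L₃) L₄) L₅) with cost 20346.

20346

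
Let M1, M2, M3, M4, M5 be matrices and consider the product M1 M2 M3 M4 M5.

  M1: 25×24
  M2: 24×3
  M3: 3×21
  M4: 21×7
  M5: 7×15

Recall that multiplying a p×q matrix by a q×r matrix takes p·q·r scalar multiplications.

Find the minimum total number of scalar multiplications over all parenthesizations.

3681

Adjacent pairs: M1M2 = 25·24·3 = 1800; M2M3 = 24·3·21 = 1512; M3M4 = 3·21·7 = 441; M4M5 = 21·7·15 = 2205.
Length 3: M1..M3: k=1: 0+1512+25·24·21=14112; k=2: 1800+0+25·3·21=3375 → min 3375 | M2..M4: k=2: 0+441+24·3·7=945; k=3: 1512+0+24·21·7=5040 → min 945 | M3..M5: k=3: 0+2205+3·21·15=3150; k=4: 441+0+3·7·15=756 → min 756.
Length 4: M1..M4: k=1: 0+945+25·24·7=5145; k=2: 1800+441+25·3·7=2766; k=3: 3375+0+25·21·7=7050 → min 2766 | M2..M5: k=2: 0+756+24·3·15=1836; k=3: 1512+2205+24·21·15=11277; k=4: 945+0+24·7·15=3465 → min 1836.
Length 5: M1..M5: k=1: 0+1836+25·24·15=10836; k=2: 1800+756+25·3·15=3681; k=3: 3375+2205+25·21·15=13455; k=4: 2766+0+25·7·15=5391 → min 3681.
Optimal order: ((M1 M2) ((M3 M4) M5)) with cost 3681.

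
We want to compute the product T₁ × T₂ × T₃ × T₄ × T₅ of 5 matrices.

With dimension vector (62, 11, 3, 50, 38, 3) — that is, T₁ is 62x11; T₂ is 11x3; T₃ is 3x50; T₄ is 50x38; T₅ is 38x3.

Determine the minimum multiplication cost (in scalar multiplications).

Adjacent pairs: T₁T₂ = 62·11·3 = 2046; T₂T₃ = 11·3·50 = 1650; T₃T₄ = 3·50·38 = 5700; T₄T₅ = 50·38·3 = 5700.
Length 3: T₁..T₃: k=1: 0+1650+62·11·50=35750; k=2: 2046+0+62·3·50=11346 → min 11346 | T₂..T₄: k=2: 0+5700+11·3·38=6954; k=3: 1650+0+11·50·38=22550 → min 6954 | T₃..T₅: k=3: 0+5700+3·50·3=6150; k=4: 5700+0+3·38·3=6042 → min 6042.
Length 4: T₁..T₄: k=1: 0+6954+62·11·38=32870; k=2: 2046+5700+62·3·38=14814; k=3: 11346+0+62·50·38=129146 → min 14814 | T₂..T₅: k=2: 0+6042+11·3·3=6141; k=3: 1650+5700+11·50·3=9000; k=4: 6954+0+11·38·3=8208 → min 6141.
Length 5: T₁..T₅: k=1: 0+6141+62·11·3=8187; k=2: 2046+6042+62·3·3=8646; k=3: 11346+5700+62·50·3=26346; k=4: 14814+0+62·38·3=21882 → min 8187.
Optimal order: (T₁ × (T₂ × ((T₃ × T₄) × T₅))) with cost 8187.

8187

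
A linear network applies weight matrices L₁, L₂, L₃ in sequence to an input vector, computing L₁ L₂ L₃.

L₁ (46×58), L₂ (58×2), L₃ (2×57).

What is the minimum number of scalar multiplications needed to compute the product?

Order (L₁ (L₂ L₃)): (L₂ L₃): 58×2 by 2×57 → 58×57, cost 58·2·57 = 6612; (L₁ (L₂ L₃)): 46×58 by 58×57 → 46×57, cost 46·58·57 = 152076; cumulative 158688. Total 158688.
Order ((L₁ L₂) L₃): (L₁ L₂): 46×58 by 58×2 → 46×2, cost 46·58·2 = 5336; ((L₁ L₂) L₃): 46×2 by 2×57 → 46×57, cost 46·2·57 = 5244; cumulative 10580. Total 10580.
Minimum: 10580.

10580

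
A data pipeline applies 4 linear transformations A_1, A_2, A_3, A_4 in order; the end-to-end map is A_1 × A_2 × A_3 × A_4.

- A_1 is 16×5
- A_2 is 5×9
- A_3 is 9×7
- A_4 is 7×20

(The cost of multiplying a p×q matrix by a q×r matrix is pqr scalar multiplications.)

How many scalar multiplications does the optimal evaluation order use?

2615

Adjacent pairs: A_1A_2 = 16·5·9 = 720; A_2A_3 = 5·9·7 = 315; A_3A_4 = 9·7·20 = 1260.
Length 3: A_1..A_3: k=1: 0+315+16·5·7=875; k=2: 720+0+16·9·7=1728 → min 875 | A_2..A_4: k=2: 0+1260+5·9·20=2160; k=3: 315+0+5·7·20=1015 → min 1015.
Length 4: A_1..A_4: k=1: 0+1015+16·5·20=2615; k=2: 720+1260+16·9·20=4860; k=3: 875+0+16·7·20=3115 → min 2615.
Optimal order: (A_1 × ((A_2 × A_3) × A_4)) with cost 2615.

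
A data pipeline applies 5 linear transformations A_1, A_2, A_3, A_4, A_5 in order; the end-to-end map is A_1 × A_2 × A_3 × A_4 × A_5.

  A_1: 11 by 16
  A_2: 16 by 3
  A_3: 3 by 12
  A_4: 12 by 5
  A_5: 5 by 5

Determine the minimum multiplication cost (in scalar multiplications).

Adjacent pairs: A_1A_2 = 11·16·3 = 528; A_2A_3 = 16·3·12 = 576; A_3A_4 = 3·12·5 = 180; A_4A_5 = 12·5·5 = 300.
Length 3: A_1..A_3: k=1: 0+576+11·16·12=2688; k=2: 528+0+11·3·12=924 → min 924 | A_2..A_4: k=2: 0+180+16·3·5=420; k=3: 576+0+16·12·5=1536 → min 420 | A_3..A_5: k=3: 0+300+3·12·5=480; k=4: 180+0+3·5·5=255 → min 255.
Length 4: A_1..A_4: k=1: 0+420+11·16·5=1300; k=2: 528+180+11·3·5=873; k=3: 924+0+11·12·5=1584 → min 873 | A_2..A_5: k=2: 0+255+16·3·5=495; k=3: 576+300+16·12·5=1836; k=4: 420+0+16·5·5=820 → min 495.
Length 5: A_1..A_5: k=1: 0+495+11·16·5=1375; k=2: 528+255+11·3·5=948; k=3: 924+300+11·12·5=1884; k=4: 873+0+11·5·5=1148 → min 948.
Optimal order: ((A_1 × A_2) × ((A_3 × A_4) × A_5)) with cost 948.

948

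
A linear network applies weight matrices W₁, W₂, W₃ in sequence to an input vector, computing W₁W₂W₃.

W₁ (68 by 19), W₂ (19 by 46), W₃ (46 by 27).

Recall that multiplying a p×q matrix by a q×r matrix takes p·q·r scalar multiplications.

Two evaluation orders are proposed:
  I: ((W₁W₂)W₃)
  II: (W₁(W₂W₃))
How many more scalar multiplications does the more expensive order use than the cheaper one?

85406

Order I = ((W₁W₂)W₃): (W₁W₂): 68×19 by 19×46 → 68×46, cost 68·19·46 = 59432; ((W₁W₂)W₃): 68×46 by 46×27 → 68×27, cost 68·46·27 = 84456; cumulative 143888. Total 143888.
Order II = (W₁(W₂W₃)): (W₂W₃): 19×46 by 46×27 → 19×27, cost 19·46·27 = 23598; (W₁(W₂W₃)): 68×19 by 19×27 → 68×27, cost 68·19·27 = 34884; cumulative 58482. Total 58482.
Difference: |143888 − 58482| = 85406.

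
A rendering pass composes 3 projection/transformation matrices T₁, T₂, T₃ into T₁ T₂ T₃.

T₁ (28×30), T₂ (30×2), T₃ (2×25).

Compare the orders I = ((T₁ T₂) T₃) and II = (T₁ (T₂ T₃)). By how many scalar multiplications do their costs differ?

19420

Order I = ((T₁ T₂) T₃): (T₁ T₂): 28×30 by 30×2 → 28×2, cost 28·30·2 = 1680; ((T₁ T₂) T₃): 28×2 by 2×25 → 28×25, cost 28·2·25 = 1400; cumulative 3080. Total 3080.
Order II = (T₁ (T₂ T₃)): (T₂ T₃): 30×2 by 2×25 → 30×25, cost 30·2·25 = 1500; (T₁ (T₂ T₃)): 28×30 by 30×25 → 28×25, cost 28·30·25 = 21000; cumulative 22500. Total 22500.
Difference: |3080 − 22500| = 19420.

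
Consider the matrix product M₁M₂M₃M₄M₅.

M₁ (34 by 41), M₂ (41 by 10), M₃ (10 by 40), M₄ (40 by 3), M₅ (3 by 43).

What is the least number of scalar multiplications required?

Adjacent pairs: M₁M₂ = 34·41·10 = 13940; M₂M₃ = 41·10·40 = 16400; M₃M₄ = 10·40·3 = 1200; M₄M₅ = 40·3·43 = 5160.
Length 3: M₁..M₃: k=1: 0+16400+34·41·40=72160; k=2: 13940+0+34·10·40=27540 → min 27540 | M₂..M₄: k=2: 0+1200+41·10·3=2430; k=3: 16400+0+41·40·3=21320 → min 2430 | M₃..M₅: k=3: 0+5160+10·40·43=22360; k=4: 1200+0+10·3·43=2490 → min 2490.
Length 4: M₁..M₄: k=1: 0+2430+34·41·3=6612; k=2: 13940+1200+34·10·3=16160; k=3: 27540+0+34·40·3=31620 → min 6612 | M₂..M₅: k=2: 0+2490+41·10·43=20120; k=3: 16400+5160+41·40·43=92080; k=4: 2430+0+41·3·43=7719 → min 7719.
Length 5: M₁..M₅: k=1: 0+7719+34·41·43=67661; k=2: 13940+2490+34·10·43=31050; k=3: 27540+5160+34·40·43=91180; k=4: 6612+0+34·3·43=10998 → min 10998.
Optimal order: ((M₁(M₂(M₃M₄)))M₅) with cost 10998.

10998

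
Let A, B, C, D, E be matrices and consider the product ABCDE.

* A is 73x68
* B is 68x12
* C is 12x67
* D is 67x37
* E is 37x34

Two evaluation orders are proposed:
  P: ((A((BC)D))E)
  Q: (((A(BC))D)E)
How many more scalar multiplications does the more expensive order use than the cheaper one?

Order P = ((A((BC)D))E): (BC): 68×12 by 12×67 → 68×67, cost 68·12·67 = 54672; ((BC)D): 68×67 by 67×37 → 68×37, cost 68·67·37 = 168572; cumulative 223244; (A((BC)D)): 73×68 by 68×37 → 73×37, cost 73·68·37 = 183668; cumulative 406912; ((A((BC)D))E): 73×37 by 37×34 → 73×34, cost 73·37·34 = 91834; cumulative 498746. Total 498746.
Order Q = (((A(BC))D)E): (BC): 68×12 by 12×67 → 68×67, cost 68·12·67 = 54672; (A(BC)): 73×68 by 68×67 → 73×67, cost 73·68·67 = 332588; cumulative 387260; ((A(BC))D): 73×67 by 67×37 → 73×37, cost 73·67·37 = 180967; cumulative 568227; (((A(BC))D)E): 73×37 by 37×34 → 73×34, cost 73·37·34 = 91834; cumulative 660061. Total 660061.
Difference: |498746 − 660061| = 161315.

161315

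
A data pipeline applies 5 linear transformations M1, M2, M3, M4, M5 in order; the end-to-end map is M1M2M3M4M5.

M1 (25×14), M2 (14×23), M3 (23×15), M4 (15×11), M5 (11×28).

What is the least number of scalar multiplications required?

18690

Adjacent pairs: M1M2 = 25·14·23 = 8050; M2M3 = 14·23·15 = 4830; M3M4 = 23·15·11 = 3795; M4M5 = 15·11·28 = 4620.
Length 3: M1..M3: k=1: 0+4830+25·14·15=10080; k=2: 8050+0+25·23·15=16675 → min 10080 | M2..M4: k=2: 0+3795+14·23·11=7337; k=3: 4830+0+14·15·11=7140 → min 7140 | M3..M5: k=3: 0+4620+23·15·28=14280; k=4: 3795+0+23·11·28=10879 → min 10879.
Length 4: M1..M4: k=1: 0+7140+25·14·11=10990; k=2: 8050+3795+25·23·11=18170; k=3: 10080+0+25·15·11=14205 → min 10990 | M2..M5: k=2: 0+10879+14·23·28=19895; k=3: 4830+4620+14·15·28=15330; k=4: 7140+0+14·11·28=11452 → min 11452.
Length 5: M1..M5: k=1: 0+11452+25·14·28=21252; k=2: 8050+10879+25·23·28=35029; k=3: 10080+4620+25·15·28=25200; k=4: 10990+0+25·11·28=18690 → min 18690.
Optimal order: ((M1((M2M3)M4))M5) with cost 18690.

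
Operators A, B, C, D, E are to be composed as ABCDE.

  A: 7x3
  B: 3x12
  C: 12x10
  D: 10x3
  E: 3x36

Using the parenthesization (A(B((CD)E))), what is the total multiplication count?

3708

(CD): 12×10 by 10×3 → 12×3, cost 12·10·3 = 360
((CD)E): 12×3 by 3×36 → 12×36, cost 12·3·36 = 1296; cumulative 1656
(B((CD)E)): 3×12 by 12×36 → 3×36, cost 3·12·36 = 1296; cumulative 2952
(A(B((CD)E))): 7×3 by 3×36 → 7×36, cost 7·3·36 = 756; cumulative 3708
Total: 3708 scalar multiplications.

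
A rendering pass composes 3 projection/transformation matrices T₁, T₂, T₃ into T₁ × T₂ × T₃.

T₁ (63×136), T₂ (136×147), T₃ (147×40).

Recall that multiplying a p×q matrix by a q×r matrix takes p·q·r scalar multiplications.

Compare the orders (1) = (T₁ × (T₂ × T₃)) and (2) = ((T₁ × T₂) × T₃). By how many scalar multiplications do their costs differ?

487536

Order (1) = (T₁ × (T₂ × T₃)): (T₂ × T₃): 136×147 by 147×40 → 136×40, cost 136·147·40 = 799680; (T₁ × (T₂ × T₃)): 63×136 by 136×40 → 63×40, cost 63·136·40 = 342720; cumulative 1142400. Total 1142400.
Order (2) = ((T₁ × T₂) × T₃): (T₁ × T₂): 63×136 by 136×147 → 63×147, cost 63·136·147 = 1259496; ((T₁ × T₂) × T₃): 63×147 by 147×40 → 63×40, cost 63·147·40 = 370440; cumulative 1629936. Total 1629936.
Difference: |1142400 − 1629936| = 487536.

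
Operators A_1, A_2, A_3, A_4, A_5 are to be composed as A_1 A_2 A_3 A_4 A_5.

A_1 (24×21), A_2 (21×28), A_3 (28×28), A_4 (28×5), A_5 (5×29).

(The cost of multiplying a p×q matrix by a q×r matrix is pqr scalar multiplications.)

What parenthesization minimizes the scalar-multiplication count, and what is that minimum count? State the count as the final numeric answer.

12860

Adjacent pairs: A_1A_2 = 24·21·28 = 14112; A_2A_3 = 21·28·28 = 16464; A_3A_4 = 28·28·5 = 3920; A_4A_5 = 28·5·29 = 4060.
Length 3: A_1..A_3: k=1: 0+16464+24·21·28=30576; k=2: 14112+0+24·28·28=32928 → min 30576 | A_2..A_4: k=2: 0+3920+21·28·5=6860; k=3: 16464+0+21·28·5=19404 → min 6860 | A_3..A_5: k=3: 0+4060+28·28·29=26796; k=4: 3920+0+28·5·29=7980 → min 7980.
Length 4: A_1..A_4: k=1: 0+6860+24·21·5=9380; k=2: 14112+3920+24·28·5=21392; k=3: 30576+0+24·28·5=33936 → min 9380 | A_2..A_5: k=2: 0+7980+21·28·29=25032; k=3: 16464+4060+21·28·29=37576; k=4: 6860+0+21·5·29=9905 → min 9905.
Length 5: A_1..A_5: k=1: 0+9905+24·21·29=24521; k=2: 14112+7980+24·28·29=41580; k=3: 30576+4060+24·28·29=54124; k=4: 9380+0+24·5·29=12860 → min 12860.
Optimal parenthesization: ((A_1 (A_2 (A_3 A_4))) A_5) with cost 12860.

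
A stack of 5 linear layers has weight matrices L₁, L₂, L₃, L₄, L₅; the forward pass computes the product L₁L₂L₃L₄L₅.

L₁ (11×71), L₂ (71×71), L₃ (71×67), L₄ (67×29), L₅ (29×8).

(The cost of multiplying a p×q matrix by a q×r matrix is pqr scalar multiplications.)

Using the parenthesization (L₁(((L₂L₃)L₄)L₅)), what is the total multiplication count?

(L₂L₃): 71×71 by 71×67 → 71×67, cost 71·71·67 = 337747
((L₂L₃)L₄): 71×67 by 67×29 → 71×29, cost 71·67·29 = 137953; cumulative 475700
(((L₂L₃)L₄)L₅): 71×29 by 29×8 → 71×8, cost 71·29·8 = 16472; cumulative 492172
(L₁(((L₂L₃)L₄)L₅)): 11×71 by 71×8 → 11×8, cost 11·71·8 = 6248; cumulative 498420
Total: 498420 scalar multiplications.

498420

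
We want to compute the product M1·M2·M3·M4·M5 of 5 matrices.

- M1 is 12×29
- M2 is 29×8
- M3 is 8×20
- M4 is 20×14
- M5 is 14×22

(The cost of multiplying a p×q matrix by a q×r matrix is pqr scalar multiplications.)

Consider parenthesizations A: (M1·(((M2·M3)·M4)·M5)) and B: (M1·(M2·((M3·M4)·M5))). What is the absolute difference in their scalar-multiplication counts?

Order A = (M1·(((M2·M3)·M4)·M5)): (M2·M3): 29×8 by 8×20 → 29×20, cost 29·8·20 = 4640; ((M2·M3)·M4): 29×20 by 20×14 → 29×14, cost 29·20·14 = 8120; cumulative 12760; (((M2·M3)·M4)·M5): 29×14 by 14×22 → 29×22, cost 29·14·22 = 8932; cumulative 21692; (M1·(((M2·M3)·M4)·M5)): 12×29 by 29×22 → 12×22, cost 12·29·22 = 7656; cumulative 29348. Total 29348.
Order B = (M1·(M2·((M3·M4)·M5))): (M3·M4): 8×20 by 20×14 → 8×14, cost 8·20·14 = 2240; ((M3·M4)·M5): 8×14 by 14×22 → 8×22, cost 8·14·22 = 2464; cumulative 4704; (M2·((M3·M4)·M5)): 29×8 by 8×22 → 29×22, cost 29·8·22 = 5104; cumulative 9808; (M1·(M2·((M3·M4)·M5))): 12×29 by 29×22 → 12×22, cost 12·29·22 = 7656; cumulative 17464. Total 17464.
Difference: |29348 − 17464| = 11884.

11884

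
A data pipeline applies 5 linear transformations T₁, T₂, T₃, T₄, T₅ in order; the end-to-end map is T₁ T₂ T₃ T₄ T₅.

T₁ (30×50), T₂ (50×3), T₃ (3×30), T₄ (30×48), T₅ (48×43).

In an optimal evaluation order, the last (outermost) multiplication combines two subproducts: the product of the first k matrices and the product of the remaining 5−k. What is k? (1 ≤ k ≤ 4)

Adjacent pairs: T₁T₂ = 30·50·3 = 4500; T₂T₃ = 50·3·30 = 4500; T₃T₄ = 3·30·48 = 4320; T₄T₅ = 30·48·43 = 61920.
Length 3: T₁..T₃: k=1: 0+4500+30·50·30=49500; k=2: 4500+0+30·3·30=7200 → min 7200 | T₂..T₄: k=2: 0+4320+50·3·48=11520; k=3: 4500+0+50·30·48=76500 → min 11520 | T₃..T₅: k=3: 0+61920+3·30·43=65790; k=4: 4320+0+3·48·43=10512 → min 10512.
Length 4: T₁..T₄: k=1: 0+11520+30·50·48=83520; k=2: 4500+4320+30·3·48=13140; k=3: 7200+0+30·30·48=50400 → min 13140 | T₂..T₅: k=2: 0+10512+50·3·43=16962; k=3: 4500+61920+50·30·43=130920; k=4: 11520+0+50·48·43=114720 → min 16962.
Top-level splits: k=1: (T₁..T₁)·(T₂..T₅) → 0+16962+30·50·43 = 81462; k=2: (T₁..T₂)·(T₃..T₅) → 4500+10512+30·3·43 = 18882; k=3: (T₁..T₃)·(T₄..T₅) → 7200+61920+30·30·43 = 107820; k=4: (T₁..T₄)·(T₅..T₅) → 13140+0+30·48·43 = 75060.
Best split is after T₂, i.e. k = 2.

2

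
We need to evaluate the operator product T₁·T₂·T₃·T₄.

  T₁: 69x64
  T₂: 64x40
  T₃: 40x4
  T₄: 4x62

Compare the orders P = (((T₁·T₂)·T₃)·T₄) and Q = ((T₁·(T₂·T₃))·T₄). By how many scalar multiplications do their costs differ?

159776

Order P = (((T₁·T₂)·T₃)·T₄): (T₁·T₂): 69×64 by 64×40 → 69×40, cost 69·64·40 = 176640; ((T₁·T₂)·T₃): 69×40 by 40×4 → 69×4, cost 69·40·4 = 11040; cumulative 187680; (((T₁·T₂)·T₃)·T₄): 69×4 by 4×62 → 69×62, cost 69·4·62 = 17112; cumulative 204792. Total 204792.
Order Q = ((T₁·(T₂·T₃))·T₄): (T₂·T₃): 64×40 by 40×4 → 64×4, cost 64·40·4 = 10240; (T₁·(T₂·T₃)): 69×64 by 64×4 → 69×4, cost 69·64·4 = 17664; cumulative 27904; ((T₁·(T₂·T₃))·T₄): 69×4 by 4×62 → 69×62, cost 69·4·62 = 17112; cumulative 45016. Total 45016.
Difference: |204792 − 45016| = 159776.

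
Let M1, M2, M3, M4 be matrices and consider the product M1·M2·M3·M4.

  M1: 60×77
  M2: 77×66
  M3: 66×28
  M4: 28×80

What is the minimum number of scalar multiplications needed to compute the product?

Adjacent pairs: M1M2 = 60·77·66 = 304920; M2M3 = 77·66·28 = 142296; M3M4 = 66·28·80 = 147840.
Length 3: M1..M3: k=1: 0+142296+60·77·28=271656; k=2: 304920+0+60·66·28=415800 → min 271656 | M2..M4: k=2: 0+147840+77·66·80=554400; k=3: 142296+0+77·28·80=314776 → min 314776.
Length 4: M1..M4: k=1: 0+314776+60·77·80=684376; k=2: 304920+147840+60·66·80=769560; k=3: 271656+0+60·28·80=406056 → min 406056.
Optimal order: ((M1·(M2·M3))·M4) with cost 406056.

406056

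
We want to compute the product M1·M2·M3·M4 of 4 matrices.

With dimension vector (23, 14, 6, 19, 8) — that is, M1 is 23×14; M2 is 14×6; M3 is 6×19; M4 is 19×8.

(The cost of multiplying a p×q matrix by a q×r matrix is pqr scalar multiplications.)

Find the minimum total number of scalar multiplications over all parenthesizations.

Adjacent pairs: M1M2 = 23·14·6 = 1932; M2M3 = 14·6·19 = 1596; M3M4 = 6·19·8 = 912.
Length 3: M1..M3: k=1: 0+1596+23·14·19=7714; k=2: 1932+0+23·6·19=4554 → min 4554 | M2..M4: k=2: 0+912+14·6·8=1584; k=3: 1596+0+14·19·8=3724 → min 1584.
Length 4: M1..M4: k=1: 0+1584+23·14·8=4160; k=2: 1932+912+23·6·8=3948; k=3: 4554+0+23·19·8=8050 → min 3948.
Optimal order: ((M1·M2)·(M3·M4)) with cost 3948.

3948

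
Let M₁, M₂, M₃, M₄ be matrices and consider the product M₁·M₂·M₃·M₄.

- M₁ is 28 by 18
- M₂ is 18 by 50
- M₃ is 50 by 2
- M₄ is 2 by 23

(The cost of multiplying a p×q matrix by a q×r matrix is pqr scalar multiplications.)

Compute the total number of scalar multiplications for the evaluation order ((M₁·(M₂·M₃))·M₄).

4096

(M₂·M₃): 18×50 by 50×2 → 18×2, cost 18·50·2 = 1800
(M₁·(M₂·M₃)): 28×18 by 18×2 → 28×2, cost 28·18·2 = 1008; cumulative 2808
((M₁·(M₂·M₃))·M₄): 28×2 by 2×23 → 28×23, cost 28·2·23 = 1288; cumulative 4096
Total: 4096 scalar multiplications.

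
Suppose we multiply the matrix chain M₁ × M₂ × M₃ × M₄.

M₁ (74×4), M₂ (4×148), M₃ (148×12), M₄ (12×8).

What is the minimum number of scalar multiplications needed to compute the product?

9856

Adjacent pairs: M₁M₂ = 74·4·148 = 43808; M₂M₃ = 4·148·12 = 7104; M₃M₄ = 148·12·8 = 14208.
Length 3: M₁..M₃: k=1: 0+7104+74·4·12=10656; k=2: 43808+0+74·148·12=175232 → min 10656 | M₂..M₄: k=2: 0+14208+4·148·8=18944; k=3: 7104+0+4·12·8=7488 → min 7488.
Length 4: M₁..M₄: k=1: 0+7488+74·4·8=9856; k=2: 43808+14208+74·148·8=145632; k=3: 10656+0+74·12·8=17760 → min 9856.
Optimal order: (M₁ × ((M₂ × M₃) × M₄)) with cost 9856.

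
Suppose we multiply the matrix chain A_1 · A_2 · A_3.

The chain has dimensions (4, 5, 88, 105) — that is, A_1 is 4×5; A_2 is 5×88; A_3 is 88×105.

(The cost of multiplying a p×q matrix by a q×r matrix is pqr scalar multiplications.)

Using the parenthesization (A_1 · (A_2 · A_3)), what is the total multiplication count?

48300

(A_2 · A_3): 5×88 by 88×105 → 5×105, cost 5·88·105 = 46200
(A_1 · (A_2 · A_3)): 4×5 by 5×105 → 4×105, cost 4·5·105 = 2100; cumulative 48300
Total: 48300 scalar multiplications.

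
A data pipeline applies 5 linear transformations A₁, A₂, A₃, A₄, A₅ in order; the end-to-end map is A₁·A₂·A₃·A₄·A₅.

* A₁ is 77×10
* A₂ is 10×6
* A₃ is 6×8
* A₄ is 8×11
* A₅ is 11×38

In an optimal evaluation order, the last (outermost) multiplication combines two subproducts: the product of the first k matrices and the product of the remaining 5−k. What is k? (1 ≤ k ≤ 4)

2

Adjacent pairs: A₁A₂ = 77·10·6 = 4620; A₂A₃ = 10·6·8 = 480; A₃A₄ = 6·8·11 = 528; A₄A₅ = 8·11·38 = 3344.
Length 3: A₁..A₃: k=1: 0+480+77·10·8=6640; k=2: 4620+0+77·6·8=8316 → min 6640 | A₂..A₄: k=2: 0+528+10·6·11=1188; k=3: 480+0+10·8·11=1360 → min 1188 | A₃..A₅: k=3: 0+3344+6·8·38=5168; k=4: 528+0+6·11·38=3036 → min 3036.
Length 4: A₁..A₄: k=1: 0+1188+77·10·11=9658; k=2: 4620+528+77·6·11=10230; k=3: 6640+0+77·8·11=13416 → min 9658 | A₂..A₅: k=2: 0+3036+10·6·38=5316; k=3: 480+3344+10·8·38=6864; k=4: 1188+0+10·11·38=5368 → min 5316.
Top-level splits: k=1: (A₁..A₁)·(A₂..A₅) → 0+5316+77·10·38 = 34576; k=2: (A₁..A₂)·(A₃..A₅) → 4620+3036+77·6·38 = 25212; k=3: (A₁..A₃)·(A₄..A₅) → 6640+3344+77·8·38 = 33392; k=4: (A₁..A₄)·(A₅..A₅) → 9658+0+77·11·38 = 41844.
Best split is after A₂, i.e. k = 2.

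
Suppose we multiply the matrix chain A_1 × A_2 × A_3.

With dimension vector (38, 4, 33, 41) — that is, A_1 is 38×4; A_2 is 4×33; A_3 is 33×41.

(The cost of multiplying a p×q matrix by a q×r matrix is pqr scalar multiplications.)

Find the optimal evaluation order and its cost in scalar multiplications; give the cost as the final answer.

11644

(A_1 × (A_2 × A_3)): cost 11644.
((A_1 × A_2) × A_3): cost 56430.
Optimal: (A_1 × (A_2 × A_3)) with cost 11644.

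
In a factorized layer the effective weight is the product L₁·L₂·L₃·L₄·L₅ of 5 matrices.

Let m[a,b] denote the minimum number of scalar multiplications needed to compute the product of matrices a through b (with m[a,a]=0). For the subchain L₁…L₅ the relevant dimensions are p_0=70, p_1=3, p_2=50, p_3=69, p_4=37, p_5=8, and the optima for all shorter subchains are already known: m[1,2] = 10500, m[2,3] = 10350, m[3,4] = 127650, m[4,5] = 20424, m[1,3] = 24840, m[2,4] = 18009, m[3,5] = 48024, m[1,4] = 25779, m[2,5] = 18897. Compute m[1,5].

m[1,5] = min over k∈[1,4] of m[1,k]+m[k+1,5]+p_{0}·p_k·p_{5}.
k=1: 0 + 18897 + 70·3·8 = 20577; k=2: 10500 + 48024 + 70·50·8 = 86524; k=3: 24840 + 20424 + 70·69·8 = 83904; k=4: 25779 + 0 + 70·37·8 = 46499.
Minimum: 20577 at k=1.

20577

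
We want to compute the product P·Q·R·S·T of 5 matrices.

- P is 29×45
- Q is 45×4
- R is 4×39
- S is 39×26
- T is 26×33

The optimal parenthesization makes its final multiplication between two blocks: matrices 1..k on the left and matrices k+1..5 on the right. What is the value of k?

Adjacent pairs: PQ = 29·45·4 = 5220; QR = 45·4·39 = 7020; RS = 4·39·26 = 4056; ST = 39·26·33 = 33462.
Length 3: P..R: k=1: 0+7020+29·45·39=57915; k=2: 5220+0+29·4·39=9744 → min 9744 | Q..S: k=2: 0+4056+45·4·26=8736; k=3: 7020+0+45·39·26=52650 → min 8736 | R..T: k=3: 0+33462+4·39·33=38610; k=4: 4056+0+4·26·33=7488 → min 7488.
Length 4: P..S: k=1: 0+8736+29·45·26=42666; k=2: 5220+4056+29·4·26=12292; k=3: 9744+0+29·39·26=39150 → min 12292 | Q..T: k=2: 0+7488+45·4·33=13428; k=3: 7020+33462+45·39·33=98397; k=4: 8736+0+45·26·33=47346 → min 13428.
Top-level splits: k=1: (P..P)·(Q..T) → 0+13428+29·45·33 = 56493; k=2: (P..Q)·(R..T) → 5220+7488+29·4·33 = 16536; k=3: (P..R)·(S..T) → 9744+33462+29·39·33 = 80529; k=4: (P..S)·(T..T) → 12292+0+29·26·33 = 37174.
Best split is after Q, i.e. k = 2.

2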